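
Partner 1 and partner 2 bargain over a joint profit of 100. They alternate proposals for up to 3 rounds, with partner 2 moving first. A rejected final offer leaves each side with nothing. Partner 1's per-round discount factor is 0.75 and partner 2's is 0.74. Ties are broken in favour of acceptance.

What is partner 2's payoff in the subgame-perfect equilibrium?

Solve by backward induction from round 3.
Round 3 (partner 2 proposes): rejection yields 0 for partner 1; partner 2 offers 0 and keeps 100.
Round 2 (partner 1 proposes): partner 2 can get 100 next round, worth 0.74 × 100 = 74 now; partner 1 offers that and keeps 26.
Round 1 (partner 2 proposes): partner 1 can get 26 next round, worth 0.75 × 26 = 19.5 now. Partner 2 offers 19.5 and keeps 100 − 19.5 = 80.5.

80.5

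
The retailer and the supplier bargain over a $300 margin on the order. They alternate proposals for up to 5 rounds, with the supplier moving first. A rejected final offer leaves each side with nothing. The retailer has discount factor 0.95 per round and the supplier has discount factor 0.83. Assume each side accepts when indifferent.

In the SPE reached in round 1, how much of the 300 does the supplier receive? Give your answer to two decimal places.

213.35

Solve by backward induction from round 5.
Round 5 (the supplier proposes): the retailer will accept anything ≥ 0, so the supplier offers 0 and keeps 300.
Round 4 (the retailer proposes): the supplier can get 300 next round, worth 0.83 × 300 = 249 now, so the retailer offers 249, keeping 51.
Round 3 (the supplier proposes): the retailer can get 51 next round, worth 0.95 × 51 = 48.45 now; the supplier offers that and keeps 251.55.
Round 2 (the retailer proposes): the supplier can get 251.55 next round, worth 0.83 × 251.55 = 208.7865 now, so the retailer offers 208.7865, keeping 91.2135.
Round 1 (the supplier proposes): the retailer can get 91.2135 next round, worth 0.95 × 91.2135 = 86.652825 now. The supplier offers 86.652825 and keeps 300 − 86.652825 = 213.347175.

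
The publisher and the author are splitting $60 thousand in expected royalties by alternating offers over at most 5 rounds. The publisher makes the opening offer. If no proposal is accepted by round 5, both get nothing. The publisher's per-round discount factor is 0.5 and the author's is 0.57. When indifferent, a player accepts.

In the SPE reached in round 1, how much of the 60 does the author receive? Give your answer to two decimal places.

21.97

By backward induction:
Round 5 (the publisher proposes): rejection yields 0 for the author; the publisher offers 0 and keeps 60.
Round 4 (the author proposes): the publisher can get 60 next round, worth 0.5 × 60 = 30 now, so the author offers 30, keeping 30.
Round 3 (the publisher proposes): the author can get 30 next round, worth 0.57 × 30 = 17.1 now, so the publisher offers 17.1, keeping 42.9.
Round 2 (the author proposes): the publisher can get 42.9 next round, worth 0.5 × 42.9 = 21.45 now; the author offers that and keeps 38.55.
Round 1 (the publisher proposes): the author can get 38.55 next round, worth 0.57 × 38.55 = 21.9735 now. The publisher offers 21.9735 and keeps 60 − 21.9735 = 38.0265.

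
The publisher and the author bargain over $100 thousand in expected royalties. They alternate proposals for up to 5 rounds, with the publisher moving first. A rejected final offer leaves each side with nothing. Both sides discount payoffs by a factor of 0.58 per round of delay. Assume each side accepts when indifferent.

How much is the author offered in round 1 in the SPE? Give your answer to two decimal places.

Round 5 (the publisher proposes): the author will accept anything ≥ 0, so the publisher offers 0 and keeps 100.
Round 4 (the author proposes): the publisher can get 100 next round, worth 0.58 × 100 = 58 now; the author offers that and keeps 42.
Round 3 (the publisher proposes): the author can get 42 next round, worth 0.58 × 42 = 24.36 now, so the publisher offers 24.36, keeping 75.64.
Round 2 (the author proposes): the publisher can get 75.64 next round, worth 0.58 × 75.64 = 43.8712 now. The author offers 43.8712 and keeps 100 − 43.8712 = 56.1288.
Round 1 (the publisher proposes): the author can get 56.1288 next round, worth 0.58 × 56.1288 = 32.554704 now. The publisher offers 32.554704 and keeps 100 − 32.554704 = 67.445296.

32.55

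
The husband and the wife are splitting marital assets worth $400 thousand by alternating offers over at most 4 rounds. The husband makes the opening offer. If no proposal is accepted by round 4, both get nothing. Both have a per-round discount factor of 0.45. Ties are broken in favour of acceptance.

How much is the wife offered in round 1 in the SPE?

Work backward from the last round.
Round 4 (the wife proposes): the husband will accept anything ≥ 0, so the wife offers 0 and keeps 400.
Round 3 (the husband proposes): the wife can get 400 next round, worth 0.45 × 400 = 180 now, so the husband offers 180, keeping 220.
Round 2 (the wife proposes): the husband can get 220 next round, worth 0.45 × 220 = 99 now; the wife offers that and keeps 301.
Round 1 (the husband proposes): the wife can get 301 next round, worth 0.45 × 301 = 135.45 now; the husband offers that and keeps 264.55.

135.45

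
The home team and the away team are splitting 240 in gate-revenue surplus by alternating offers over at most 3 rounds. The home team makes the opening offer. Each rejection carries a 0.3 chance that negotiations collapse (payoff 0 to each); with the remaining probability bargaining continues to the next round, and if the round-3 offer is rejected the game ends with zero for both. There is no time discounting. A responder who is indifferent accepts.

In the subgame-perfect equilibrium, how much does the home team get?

189.6

Round 3 (the home team proposes): rejection yields 0 for the away team; the home team offers 0 and keeps 240.
Round 2 (the away team proposes): rejecting gives the home team an expected 0.7 × 240 = 168. The away team offers 168 and keeps 240 − 168 = 72.
Round 1 (the home team proposes): rejecting gives the away team an expected 0.7 × 72 = 50.4. The home team offers 50.4 and keeps 240 − 50.4 = 189.6.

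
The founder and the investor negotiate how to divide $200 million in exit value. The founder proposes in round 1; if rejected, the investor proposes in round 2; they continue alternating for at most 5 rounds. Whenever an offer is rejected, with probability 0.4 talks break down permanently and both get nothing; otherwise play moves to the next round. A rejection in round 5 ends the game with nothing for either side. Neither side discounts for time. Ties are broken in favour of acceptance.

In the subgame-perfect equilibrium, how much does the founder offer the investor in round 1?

Round 5 (the founder proposes): rejection yields 0 for the investor; the founder offers 0 and keeps 200.
Round 4 (the investor proposes): rejecting gives the founder an expected 0.6 × 200 = 120, so the investor offers 120, keeping 80.
Round 3 (the founder proposes): rejecting gives the investor an expected 0.6 × 80 = 48, so the founder offers 48, keeping 152.
Round 2 (the investor proposes): rejecting gives the founder an expected 0.6 × 152 = 91.2, so the investor offers 91.2, keeping 108.8.
Round 1 (the founder proposes): rejecting gives the investor an expected 0.6 × 108.8 = 65.28; the founder offers that and keeps 134.72.

65.28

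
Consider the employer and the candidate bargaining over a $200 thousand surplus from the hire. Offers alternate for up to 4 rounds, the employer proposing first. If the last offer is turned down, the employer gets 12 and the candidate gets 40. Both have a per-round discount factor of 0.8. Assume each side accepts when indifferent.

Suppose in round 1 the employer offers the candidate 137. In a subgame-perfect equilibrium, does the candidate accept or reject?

Accept

Work out the candidate's continuation value if the offer is rejected.
Round 4 (the candidate proposes): the employer gets 12 if talks fail, so the candidate offers 12 and keeps 188.
Round 3 (the employer proposes): the candidate can get 188 next round, worth 0.8 × 188 = 150.4 now, so the employer offers 150.4, keeping 49.6.
Round 2 (the candidate proposes): the employer can get 49.6 next round, worth 0.8 × 49.6 = 39.68 now, so the candidate offers 39.68, keeping 160.32.
So by rejecting in round 1, the candidate gets 160.32 next round, worth 0.8 × 160.32 = 128.256 now.
Offer 137 ≥ 128.256, so the candidate accepts.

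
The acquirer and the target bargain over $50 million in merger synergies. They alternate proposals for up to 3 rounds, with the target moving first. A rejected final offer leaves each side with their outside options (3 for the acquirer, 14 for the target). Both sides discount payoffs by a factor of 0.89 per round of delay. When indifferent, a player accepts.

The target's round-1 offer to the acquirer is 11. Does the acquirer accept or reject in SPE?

Round 3 (the target proposes): the acquirer gets 3 if talks fail, so the target offers 3 and keeps 47.
Round 2 (the acquirer proposes): the target can get 47 next round, worth 0.89 × 47 = 41.83 now, so the acquirer offers 41.83, keeping 8.17.
So by rejecting in round 1, the acquirer gets 8.17 next round, worth 0.89 × 8.17 = 7.2713 now.
Offer 11 ≥ 7.2713, so the acquirer accepts.

Accept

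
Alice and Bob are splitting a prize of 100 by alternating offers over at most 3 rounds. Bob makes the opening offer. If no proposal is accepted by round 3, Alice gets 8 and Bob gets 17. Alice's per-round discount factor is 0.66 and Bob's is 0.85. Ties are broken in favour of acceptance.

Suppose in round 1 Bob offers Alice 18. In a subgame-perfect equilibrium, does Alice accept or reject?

Accept

Round 3 (Bob proposes): Alice gets 8 if talks fail, so Bob offers 8 and keeps 92.
Round 2 (Alice proposes): Bob can get 92 next round, worth 0.85 × 92 = 78.2 now, so Alice offers 78.2, keeping 21.8.
So by rejecting in round 1, Alice gets 21.8 next round, worth 0.66 × 21.8 = 14.388 now.
Offer 18 ≥ 14.388, so Alice accepts.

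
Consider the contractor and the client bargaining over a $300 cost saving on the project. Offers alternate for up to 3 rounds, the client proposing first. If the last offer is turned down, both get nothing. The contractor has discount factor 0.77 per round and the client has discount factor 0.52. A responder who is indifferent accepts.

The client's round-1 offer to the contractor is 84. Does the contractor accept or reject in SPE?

Work out the contractor's continuation value if the offer is rejected.
Round 3 (the client proposes): the contractor will accept anything ≥ 0, so the client offers 0 and keeps 300.
Round 2 (the contractor proposes): the client can get 300 next round, worth 0.52 × 300 = 156 now, so the contractor offers 156, keeping 144.
So by rejecting in round 1, the contractor gets 144 next round, worth 0.77 × 144 = 110.88 now.
Offer 84 < 110.88, so the contractor rejects.

Reject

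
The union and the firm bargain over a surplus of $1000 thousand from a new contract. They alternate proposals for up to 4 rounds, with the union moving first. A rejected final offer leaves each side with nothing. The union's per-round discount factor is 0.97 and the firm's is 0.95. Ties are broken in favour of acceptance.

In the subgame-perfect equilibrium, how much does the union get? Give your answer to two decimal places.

96.08

Round 4 (the firm proposes): rejection yields 0 for the union; the firm offers 0 and keeps 1000.
Round 3 (the union proposes): the firm can get 1000 next round, worth 0.95 × 1000 = 950 now; the union offers that and keeps 50.
Round 2 (the firm proposes): the union can get 50 next round, worth 0.97 × 50 = 48.5 now. The firm offers 48.5 and keeps 1000 − 48.5 = 951.5.
Round 1 (the union proposes): the firm can get 951.5 next round, worth 0.95 × 951.5 = 903.925 now, so the union offers 903.925, keeping 96.075.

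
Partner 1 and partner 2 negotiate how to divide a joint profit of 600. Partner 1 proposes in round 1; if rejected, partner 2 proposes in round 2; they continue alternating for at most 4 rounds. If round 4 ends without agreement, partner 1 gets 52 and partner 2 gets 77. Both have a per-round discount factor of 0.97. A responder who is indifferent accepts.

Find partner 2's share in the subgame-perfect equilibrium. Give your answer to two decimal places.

517.60

Round 4 (partner 2 proposes): partner 1 gets 52 if talks fail, so partner 2 offers 52 and keeps 548.
Round 3 (partner 1 proposes): partner 2 can get 548 next round, worth 0.97 × 548 = 531.56 now; partner 1 offers that and keeps 68.44.
Round 2 (partner 2 proposes): partner 1 can get 68.44 next round, worth 0.97 × 68.44 = 66.3868 now; partner 2 offers that and keeps 533.6132.
Round 1 (partner 1 proposes): partner 2 can get 533.6132 next round, worth 0.97 × 533.6132 = 517.604804 now, so partner 1 offers 517.604804, keeping 82.395196.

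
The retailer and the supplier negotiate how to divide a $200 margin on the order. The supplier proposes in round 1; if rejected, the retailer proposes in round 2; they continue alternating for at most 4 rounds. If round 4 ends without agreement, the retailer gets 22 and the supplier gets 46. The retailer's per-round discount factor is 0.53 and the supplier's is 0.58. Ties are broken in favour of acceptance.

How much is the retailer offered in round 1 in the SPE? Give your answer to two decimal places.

By backward induction:
Round 4 (the retailer proposes): the supplier gets 46 if talks fail, so the retailer offers 46 and keeps 154.
Round 3 (the supplier proposes): the retailer can get 154 next round, worth 0.53 × 154 = 81.62 now. The supplier offers 81.62 and keeps 200 − 81.62 = 118.38.
Round 2 (the retailer proposes): the supplier can get 118.38 next round, worth 0.58 × 118.38 = 68.6604 now; the retailer offers that and keeps 131.3396.
Round 1 (the supplier proposes): the retailer can get 131.3396 next round, worth 0.53 × 131.3396 = 69.609988 now; the supplier offers that and keeps 130.390012.

69.61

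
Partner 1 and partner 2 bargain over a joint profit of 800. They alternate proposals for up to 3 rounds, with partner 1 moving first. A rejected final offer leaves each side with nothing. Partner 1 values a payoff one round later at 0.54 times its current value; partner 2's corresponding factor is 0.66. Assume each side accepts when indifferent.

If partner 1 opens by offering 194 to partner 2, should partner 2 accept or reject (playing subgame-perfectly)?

Reject

Round 3 (partner 1 proposes): partner 2 will accept anything ≥ 0, so partner 1 offers 0 and keeps 800.
Round 2 (partner 2 proposes): partner 1 can get 800 next round, worth 0.54 × 800 = 432 now; partner 2 offers that and keeps 368.
So by rejecting in round 1, partner 2 gets 368 next round, worth 0.66 × 368 = 242.88 now.
Offer 194 < 242.88, so partner 2 rejects.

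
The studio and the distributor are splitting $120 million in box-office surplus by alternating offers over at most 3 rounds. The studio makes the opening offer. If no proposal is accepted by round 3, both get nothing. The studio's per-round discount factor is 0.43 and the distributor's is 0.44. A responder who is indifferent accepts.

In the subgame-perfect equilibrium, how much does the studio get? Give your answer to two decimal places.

Solve by backward induction from round 3.
Round 3 (the studio proposes): rejection yields 0 for the distributor; the studio offers 0 and keeps 120.
Round 2 (the distributor proposes): the studio can get 120 next round, worth 0.43 × 120 = 51.6 now, so the distributor offers 51.6, keeping 68.4.
Round 1 (the studio proposes): the distributor can get 68.4 next round, worth 0.44 × 68.4 = 30.096 now, so the studio offers 30.096, keeping 89.904.

89.90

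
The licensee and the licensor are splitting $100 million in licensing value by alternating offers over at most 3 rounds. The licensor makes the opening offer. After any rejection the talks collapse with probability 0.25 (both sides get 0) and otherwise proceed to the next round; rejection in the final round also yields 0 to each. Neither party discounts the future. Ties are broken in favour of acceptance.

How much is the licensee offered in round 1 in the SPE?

18.75

Round 3 (the licensor proposes): rejection yields 0 for the licensee; the licensor offers 0 and keeps 100.
Round 2 (the licensee proposes): rejecting gives the licensor an expected 0.75 × 100 = 75. The licensee offers 75 and keeps 100 − 75 = 25.
Round 1 (the licensor proposes): rejecting gives the licensee an expected 0.75 × 25 = 18.75. The licensor offers 18.75 and keeps 100 − 18.75 = 81.25.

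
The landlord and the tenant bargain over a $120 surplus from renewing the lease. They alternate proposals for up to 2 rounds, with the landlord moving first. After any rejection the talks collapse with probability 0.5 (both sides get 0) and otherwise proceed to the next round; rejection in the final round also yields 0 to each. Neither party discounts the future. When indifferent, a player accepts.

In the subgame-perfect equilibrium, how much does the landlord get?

Round 2 (the tenant proposes): the landlord will accept anything ≥ 0, so the tenant offers 0 and keeps 120.
Round 1 (the landlord proposes): rejecting gives the tenant an expected 0.5 × 120 = 60, so the landlord offers 60, keeping 60.

60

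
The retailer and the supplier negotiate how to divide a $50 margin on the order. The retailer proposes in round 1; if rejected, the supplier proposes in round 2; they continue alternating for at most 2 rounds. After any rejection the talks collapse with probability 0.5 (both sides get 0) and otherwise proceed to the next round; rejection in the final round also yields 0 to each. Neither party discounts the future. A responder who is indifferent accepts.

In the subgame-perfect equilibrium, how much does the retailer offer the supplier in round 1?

25

By backward induction:
Round 2 (the supplier proposes): the retailer will accept anything ≥ 0, so the supplier offers 0 and keeps 50.
Round 1 (the retailer proposes): rejecting gives the supplier an expected 0.5 × 50 = 25, so the retailer offers 25, keeping 25.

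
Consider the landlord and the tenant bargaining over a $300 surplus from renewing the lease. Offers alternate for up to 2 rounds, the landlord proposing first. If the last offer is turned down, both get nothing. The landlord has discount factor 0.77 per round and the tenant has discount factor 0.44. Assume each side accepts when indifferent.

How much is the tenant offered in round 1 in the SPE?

132

By backward induction:
Round 2 (the tenant proposes): rejection yields 0 for the landlord; the tenant offers 0 and keeps 300.
Round 1 (the landlord proposes): the tenant can get 300 next round, worth 0.44 × 300 = 132 now; the landlord offers that and keeps 168.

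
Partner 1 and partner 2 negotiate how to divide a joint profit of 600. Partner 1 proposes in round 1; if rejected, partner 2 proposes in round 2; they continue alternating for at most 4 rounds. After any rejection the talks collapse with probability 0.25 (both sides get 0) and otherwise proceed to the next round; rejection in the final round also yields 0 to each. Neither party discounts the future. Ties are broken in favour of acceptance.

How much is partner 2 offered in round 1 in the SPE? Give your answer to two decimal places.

By backward induction:
Round 4 (partner 2 proposes): partner 1 will accept anything ≥ 0, so partner 2 offers 0 and keeps 600.
Round 3 (partner 1 proposes): rejecting gives partner 2 an expected 0.75 × 600 = 450, so partner 1 offers 450, keeping 150.
Round 2 (partner 2 proposes): rejecting gives partner 1 an expected 0.75 × 150 = 112.5, so partner 2 offers 112.5, keeping 487.5.
Round 1 (partner 1 proposes): rejecting gives partner 2 an expected 0.75 × 487.5 = 365.625. Partner 1 offers 365.625 and keeps 600 − 365.625 = 234.375.

365.63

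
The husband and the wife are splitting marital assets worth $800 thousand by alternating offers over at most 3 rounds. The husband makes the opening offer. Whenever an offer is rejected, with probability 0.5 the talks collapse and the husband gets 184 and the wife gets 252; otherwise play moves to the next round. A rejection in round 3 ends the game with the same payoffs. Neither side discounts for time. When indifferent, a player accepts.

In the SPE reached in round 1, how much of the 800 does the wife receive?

343

By backward induction:
Round 3 (the husband proposes): the wife gets 252 if talks fail, so the husband offers 252 and keeps 548.
Round 2 (the wife proposes): rejecting gives the husband an expected 0.5 × 548 + 0.5 × 184 = 366, so the wife offers 366, keeping 434.
Round 1 (the husband proposes): rejecting gives the wife an expected 0.5 × 434 + 0.5 × 252 = 343. The husband offers 343 and keeps 800 − 343 = 457.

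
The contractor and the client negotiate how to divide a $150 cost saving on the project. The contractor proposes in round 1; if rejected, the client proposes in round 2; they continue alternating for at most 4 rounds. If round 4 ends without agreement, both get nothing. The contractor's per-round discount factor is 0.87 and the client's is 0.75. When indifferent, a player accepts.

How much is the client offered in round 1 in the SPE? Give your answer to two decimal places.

Work backward from the last round.
Round 4 (the client proposes): the contractor will accept anything ≥ 0, so the client offers 0 and keeps 150.
Round 3 (the contractor proposes): the client can get 150 next round, worth 0.75 × 150 = 112.5 now, so the contractor offers 112.5, keeping 37.5.
Round 2 (the client proposes): the contractor can get 37.5 next round, worth 0.87 × 37.5 = 32.625 now. The client offers 32.625 and keeps 150 − 32.625 = 117.375.
Round 1 (the contractor proposes): the client can get 117.375 next round, worth 0.75 × 117.375 = 88.03125 now. The contractor offers 88.03125 and keeps 150 − 88.03125 = 61.96875.

88.03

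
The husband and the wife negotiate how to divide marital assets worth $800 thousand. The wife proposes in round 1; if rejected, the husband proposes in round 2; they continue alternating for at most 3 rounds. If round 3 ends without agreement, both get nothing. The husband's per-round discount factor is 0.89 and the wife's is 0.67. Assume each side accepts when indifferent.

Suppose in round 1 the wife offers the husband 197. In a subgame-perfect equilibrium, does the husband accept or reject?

Round 3 (the wife proposes): rejection yields 0 for the husband; the wife offers 0 and keeps 800.
Round 2 (the husband proposes): the wife can get 800 next round, worth 0.67 × 800 = 536 now; the husband offers that and keeps 264.
So by rejecting in round 1, the husband gets 264 next round, worth 0.89 × 264 = 234.96 now.
Offer 197 < 234.96, so the husband rejects.

Reject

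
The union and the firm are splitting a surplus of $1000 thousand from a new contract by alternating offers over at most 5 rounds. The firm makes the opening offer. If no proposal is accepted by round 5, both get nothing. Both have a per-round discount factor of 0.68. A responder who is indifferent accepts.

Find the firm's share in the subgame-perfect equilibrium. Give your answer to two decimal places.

681.78

Round 5 (the firm proposes): rejection yields 0 for the union; the firm offers 0 and keeps 1000.
Round 4 (the union proposes): the firm can get 1000 next round, worth 0.68 × 1000 = 680 now, so the union offers 680, keeping 320.
Round 3 (the firm proposes): the union can get 320 next round, worth 0.68 × 320 = 217.6 now; the firm offers that and keeps 782.4.
Round 2 (the union proposes): the firm can get 782.4 next round, worth 0.68 × 782.4 = 532.032 now; the union offers that and keeps 467.968.
Round 1 (the firm proposes): the union can get 467.968 next round, worth 0.68 × 467.968 = 318.21824 now; the firm offers that and keeps 681.78176.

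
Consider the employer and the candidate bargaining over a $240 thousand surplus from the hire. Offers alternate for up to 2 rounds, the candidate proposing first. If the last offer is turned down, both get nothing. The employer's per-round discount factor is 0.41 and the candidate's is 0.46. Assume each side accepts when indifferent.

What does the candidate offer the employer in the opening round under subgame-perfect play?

98.4

Solve by backward induction from round 2.
Round 2 (the employer proposes): the candidate will accept anything ≥ 0, so the employer offers 0 and keeps 240.
Round 1 (the candidate proposes): the employer can get 240 next round, worth 0.41 × 240 = 98.4 now. The candidate offers 98.4 and keeps 240 − 98.4 = 141.6.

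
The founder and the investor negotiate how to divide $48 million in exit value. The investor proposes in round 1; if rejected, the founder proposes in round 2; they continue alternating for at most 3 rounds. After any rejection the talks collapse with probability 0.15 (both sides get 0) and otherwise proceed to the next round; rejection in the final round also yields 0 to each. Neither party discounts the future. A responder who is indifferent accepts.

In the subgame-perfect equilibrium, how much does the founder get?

6.12

Round 3 (the investor proposes): rejection yields 0 for the founder; the investor offers 0 and keeps 48.
Round 2 (the founder proposes): rejecting gives the investor an expected 0.85 × 48 = 40.8, so the founder offers 40.8, keeping 7.2.
Round 1 (the investor proposes): rejecting gives the founder an expected 0.85 × 7.2 = 6.12. The investor offers 6.12 and keeps 48 − 6.12 = 41.88.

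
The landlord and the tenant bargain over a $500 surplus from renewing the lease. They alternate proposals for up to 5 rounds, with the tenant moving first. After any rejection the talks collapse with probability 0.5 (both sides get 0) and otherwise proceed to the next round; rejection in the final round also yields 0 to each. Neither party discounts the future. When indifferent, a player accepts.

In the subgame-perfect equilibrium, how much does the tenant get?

343.75

Round 5 (the tenant proposes): the landlord will accept anything ≥ 0, so the tenant offers 0 and keeps 500.
Round 4 (the landlord proposes): rejecting gives the tenant an expected 0.5 × 500 = 250; the landlord offers that and keeps 250.
Round 3 (the tenant proposes): rejecting gives the landlord an expected 0.5 × 250 = 125. The tenant offers 125 and keeps 500 − 125 = 375.
Round 2 (the landlord proposes): rejecting gives the tenant an expected 0.5 × 375 = 187.5, so the landlord offers 187.5, keeping 312.5.
Round 1 (the tenant proposes): rejecting gives the landlord an expected 0.5 × 312.5 = 156.25; the tenant offers that and keeps 343.75.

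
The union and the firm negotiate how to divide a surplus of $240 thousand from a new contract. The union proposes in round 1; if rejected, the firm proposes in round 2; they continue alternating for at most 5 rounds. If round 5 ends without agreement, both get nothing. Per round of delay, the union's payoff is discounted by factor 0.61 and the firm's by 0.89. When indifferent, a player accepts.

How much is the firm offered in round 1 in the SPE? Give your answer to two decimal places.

128.53

Round 5 (the union proposes): rejection yields 0 for the firm; the union offers 0 and keeps 240.
Round 4 (the firm proposes): the union can get 240 next round, worth 0.61 × 240 = 146.4 now; the firm offers that and keeps 93.6.
Round 3 (the union proposes): the firm can get 93.6 next round, worth 0.89 × 93.6 = 83.304 now, so the union offers 83.304, keeping 156.696.
Round 2 (the firm proposes): the union can get 156.696 next round, worth 0.61 × 156.696 = 95.58456 now; the firm offers that and keeps 144.41544.
Round 1 (the union proposes): the firm can get 144.41544 next round, worth 0.89 × 144.41544 = 128.5297416 now. The union offers 128.5297416 and keeps 240 − 128.5297416 = 111.4702584.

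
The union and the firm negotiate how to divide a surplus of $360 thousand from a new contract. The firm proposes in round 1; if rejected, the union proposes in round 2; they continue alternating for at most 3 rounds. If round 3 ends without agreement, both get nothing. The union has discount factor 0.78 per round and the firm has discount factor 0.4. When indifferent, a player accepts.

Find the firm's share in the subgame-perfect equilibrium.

Solve by backward induction from round 3.
Round 3 (the firm proposes): rejection yields 0 for the union; the firm offers 0 and keeps 360.
Round 2 (the union proposes): the firm can get 360 next round, worth 0.4 × 360 = 144 now. The union offers 144 and keeps 360 − 144 = 216.
Round 1 (the firm proposes): the union can get 216 next round, worth 0.78 × 216 = 168.48 now. The firm offers 168.48 and keeps 360 − 168.48 = 191.52.

191.52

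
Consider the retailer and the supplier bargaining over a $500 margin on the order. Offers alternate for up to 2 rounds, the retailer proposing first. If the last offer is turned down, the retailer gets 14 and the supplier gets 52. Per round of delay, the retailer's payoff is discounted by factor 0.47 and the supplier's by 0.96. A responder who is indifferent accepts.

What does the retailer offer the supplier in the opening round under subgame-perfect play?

466.56

Round 2 (the supplier proposes): the retailer gets 14 if talks fail, so the supplier offers 14 and keeps 486.
Round 1 (the retailer proposes): the supplier can get 486 next round, worth 0.96 × 486 = 466.56 now. The retailer offers 466.56 and keeps 500 − 466.56 = 33.44.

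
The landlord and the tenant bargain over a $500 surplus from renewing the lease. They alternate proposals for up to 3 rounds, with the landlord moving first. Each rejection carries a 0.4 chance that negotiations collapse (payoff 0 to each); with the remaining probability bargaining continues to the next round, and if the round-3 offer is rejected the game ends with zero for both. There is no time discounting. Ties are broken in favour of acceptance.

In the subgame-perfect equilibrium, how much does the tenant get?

120

Round 3 (the landlord proposes): the tenant will accept anything ≥ 0, so the landlord offers 0 and keeps 500.
Round 2 (the tenant proposes): rejecting gives the landlord an expected 0.6 × 500 = 300; the tenant offers that and keeps 200.
Round 1 (the landlord proposes): rejecting gives the tenant an expected 0.6 × 200 = 120; the landlord offers that and keeps 380.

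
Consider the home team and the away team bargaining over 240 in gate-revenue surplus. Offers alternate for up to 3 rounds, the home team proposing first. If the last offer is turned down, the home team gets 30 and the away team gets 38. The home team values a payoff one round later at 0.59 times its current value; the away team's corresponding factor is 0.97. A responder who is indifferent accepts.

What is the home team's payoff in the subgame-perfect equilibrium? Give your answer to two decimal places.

122.80

Work backward from the last round.
Round 3 (the home team proposes): the away team gets 38 if talks fail, so the home team offers 38 and keeps 202.
Round 2 (the away team proposes): the home team can get 202 next round, worth 0.59 × 202 = 119.18 now. The away team offers 119.18 and keeps 240 − 119.18 = 120.82.
Round 1 (the home team proposes): the away team can get 120.82 next round, worth 0.97 × 120.82 = 117.1954 now. The home team offers 117.1954 and keeps 240 − 117.1954 = 122.8046.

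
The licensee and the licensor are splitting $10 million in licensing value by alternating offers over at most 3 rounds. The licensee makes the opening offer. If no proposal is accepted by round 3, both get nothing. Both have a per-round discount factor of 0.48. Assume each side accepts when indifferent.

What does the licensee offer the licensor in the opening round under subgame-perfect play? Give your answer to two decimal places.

Solve by backward induction from round 3.
Round 3 (the licensee proposes): the licensor will accept anything ≥ 0, so the licensee offers 0 and keeps 10.
Round 2 (the licensor proposes): the licensee can get 10 next round, worth 0.48 × 10 = 4.8 now, so the licensor offers 4.8, keeping 5.2.
Round 1 (the licensee proposes): the licensor can get 5.2 next round, worth 0.48 × 5.2 = 2.496 now. The licensee offers 2.496 and keeps 10 − 2.496 = 7.504.

2.50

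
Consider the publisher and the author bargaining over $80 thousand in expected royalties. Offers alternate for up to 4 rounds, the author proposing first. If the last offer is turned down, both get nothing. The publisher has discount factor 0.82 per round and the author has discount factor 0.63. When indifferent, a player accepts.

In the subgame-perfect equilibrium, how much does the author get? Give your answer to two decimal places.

21.84

Work backward from the last round.
Round 4 (the publisher proposes): rejection yields 0 for the author; the publisher offers 0 and keeps 80.
Round 3 (the author proposes): the publisher can get 80 next round, worth 0.82 × 80 = 65.6 now, so the author offers 65.6, keeping 14.4.
Round 2 (the publisher proposes): the author can get 14.4 next round, worth 0.63 × 14.4 = 9.072 now, so the publisher offers 9.072, keeping 70.928.
Round 1 (the author proposes): the publisher can get 70.928 next round, worth 0.82 × 70.928 = 58.16096 now; the author offers that and keeps 21.83904.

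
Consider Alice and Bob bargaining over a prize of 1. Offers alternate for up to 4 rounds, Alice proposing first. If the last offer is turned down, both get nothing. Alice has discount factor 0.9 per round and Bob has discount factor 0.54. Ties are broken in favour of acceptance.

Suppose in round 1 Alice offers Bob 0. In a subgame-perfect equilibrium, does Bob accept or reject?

Round 4 (Bob proposes): rejection yields 0 for Alice; Bob offers 0 and keeps 1.
Round 3 (Alice proposes): Bob can get 1 next round, worth 0.54 × 1 = 0.54 now. Alice offers 0.54 and keeps 1 − 0.54 = 0.46.
Round 2 (Bob proposes): Alice can get 0.46 next round, worth 0.9 × 0.46 = 0.414 now; Bob offers that and keeps 0.586.
So by rejecting in round 1, Bob gets 0.586 next round, worth 0.54 × 0.586 = 0.31644 now.
Offer 0 < 0.31644, so Bob rejects.

Reject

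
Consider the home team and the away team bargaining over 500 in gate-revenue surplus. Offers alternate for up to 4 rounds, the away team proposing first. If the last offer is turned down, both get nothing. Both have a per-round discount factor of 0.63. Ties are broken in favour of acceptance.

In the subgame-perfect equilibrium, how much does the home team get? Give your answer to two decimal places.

By backward induction:
Round 4 (the home team proposes): rejection yields 0 for the away team; the home team offers 0 and keeps 500.
Round 3 (the away team proposes): the home team can get 500 next round, worth 0.63 × 500 = 315 now. The away team offers 315 and keeps 500 − 315 = 185.
Round 2 (the home team proposes): the away team can get 185 next round, worth 0.63 × 185 = 116.55 now. The home team offers 116.55 and keeps 500 − 116.55 = 383.45.
Round 1 (the away team proposes): the home team can get 383.45 next round, worth 0.63 × 383.45 = 241.5735 now. The away team offers 241.5735 and keeps 500 − 241.5735 = 258.4265.

241.57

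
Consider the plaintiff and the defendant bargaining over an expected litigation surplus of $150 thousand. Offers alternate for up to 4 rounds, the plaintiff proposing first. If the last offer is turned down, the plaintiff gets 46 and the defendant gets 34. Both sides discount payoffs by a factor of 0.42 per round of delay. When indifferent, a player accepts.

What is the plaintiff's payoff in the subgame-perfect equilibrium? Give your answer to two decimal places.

Work backward from the last round.
Round 4 (the defendant proposes): the plaintiff gets 46 if talks fail, so the defendant offers 46 and keeps 104.
Round 3 (the plaintiff proposes): the defendant can get 104 next round, worth 0.42 × 104 = 43.68 now, so the plaintiff offers 43.68, keeping 106.32.
Round 2 (the defendant proposes): the plaintiff can get 106.32 next round, worth 0.42 × 106.32 = 44.6544 now. The defendant offers 44.6544 and keeps 150 − 44.6544 = 105.3456.
Round 1 (the plaintiff proposes): the defendant can get 105.3456 next round, worth 0.42 × 105.3456 = 44.245152 now; the plaintiff offers that and keeps 105.754848.

105.75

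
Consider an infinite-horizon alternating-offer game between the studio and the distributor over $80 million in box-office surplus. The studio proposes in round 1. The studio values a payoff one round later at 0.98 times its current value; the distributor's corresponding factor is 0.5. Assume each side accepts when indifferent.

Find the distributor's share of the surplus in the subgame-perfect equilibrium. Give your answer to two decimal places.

Let x be the studio's share when the studio proposes and y be the distributor's share when the distributor proposes.
The distributor accepts iff offered ≥ 0.5·y, so x = 80 − 0.5y. Symmetrically y = 80 − 0.98x.
Substituting: x = 80 − 0.5(80 − 0.98x), giving x(1 − 0.98·0.5) = 80(1 − 0.5).
So x = 80 × 0.5 / 0.51 ≈ 78.4314, and the distributor receives 80 − x ≈ 1.5686.

1.57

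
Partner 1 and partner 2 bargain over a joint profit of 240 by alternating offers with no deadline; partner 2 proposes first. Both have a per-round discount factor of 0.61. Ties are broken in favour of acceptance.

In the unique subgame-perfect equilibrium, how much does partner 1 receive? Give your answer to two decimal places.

When partner 2 proposes, partner 1 accepts any offer worth at least 0.61 times what partner 1 would get by proposing next round; and vice versa.
This gives x = 240 − 0.61y and y = 240 − 0.61x, where x and y are each side's share when it proposes.
Hence (1 − 0.61·0.61)x = 240(1 − 0.61), i.e. 0.6279·x = 93.6.
x ≈ 149.0683; partner 1's share is 240 − x ≈ 90.9317.

90.93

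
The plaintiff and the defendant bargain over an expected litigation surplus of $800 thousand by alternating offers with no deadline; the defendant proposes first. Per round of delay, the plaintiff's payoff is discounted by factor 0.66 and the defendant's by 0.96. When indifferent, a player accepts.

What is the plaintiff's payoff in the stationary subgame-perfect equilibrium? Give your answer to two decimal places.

57.64

When the defendant proposes, the plaintiff accepts any offer worth at least 0.66 times what the plaintiff would get by proposing next round; and vice versa.
This gives x = 800 − 0.66y and y = 800 − 0.96x, where x and y are each side's share when it proposes.
Hence (1 − 0.66·0.96)x = 800(1 − 0.66), i.e. 0.3664·x = 272.
x ≈ 742.3581; the plaintiff's share is 800 − x ≈ 57.6419.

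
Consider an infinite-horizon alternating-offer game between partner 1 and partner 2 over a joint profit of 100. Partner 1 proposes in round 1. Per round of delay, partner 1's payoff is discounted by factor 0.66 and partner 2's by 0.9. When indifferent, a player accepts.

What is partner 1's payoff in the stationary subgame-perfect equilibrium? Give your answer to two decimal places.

24.63

In a stationary SPE each proposer offers the other exactly their discounted continuation value.
If partner 1 keeps x when proposing and partner 2 keeps y when proposing, then x = 100 − 0.9y and y = 100 − 0.66x.
Solving: x = 100(1 − 0.9) / (1 − 0.66·0.9) = 10 / 0.406 ≈ 24.6305.
Partner 2 gets 100 − 24.6305 ≈ 75.3695.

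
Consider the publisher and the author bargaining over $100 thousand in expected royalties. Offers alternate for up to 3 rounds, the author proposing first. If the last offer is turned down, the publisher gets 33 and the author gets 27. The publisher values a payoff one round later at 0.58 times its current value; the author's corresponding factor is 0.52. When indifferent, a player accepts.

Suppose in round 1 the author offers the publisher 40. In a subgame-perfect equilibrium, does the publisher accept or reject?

Accept

Round 3 (the author proposes): the publisher gets 33 if talks fail, so the author offers 33 and keeps 67.
Round 2 (the publisher proposes): the author can get 67 next round, worth 0.52 × 67 = 34.84 now; the publisher offers that and keeps 65.16.
So by rejecting in round 1, the publisher gets 65.16 next round, worth 0.58 × 65.16 = 37.7928 now.
Offer 40 ≥ 37.7928, so the publisher accepts.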